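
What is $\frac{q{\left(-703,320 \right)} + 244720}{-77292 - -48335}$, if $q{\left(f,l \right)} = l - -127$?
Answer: $- \frac{245167}{28957} \approx -8.4666$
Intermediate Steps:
$q{\left(f,l \right)} = 127 + l$ ($q{\left(f,l \right)} = l + 127 = 127 + l$)
$\frac{q{\left(-703,320 \right)} + 244720}{-77292 - -48335} = \frac{\left(127 + 320\right) + 244720}{-77292 - -48335} = \frac{447 + 244720}{-77292 + \left(-104858 + 153193\right)} = \frac{245167}{-77292 + 48335} = \frac{245167}{-28957} = 245167 \left(- \frac{1}{28957}\right) = - \frac{245167}{28957}$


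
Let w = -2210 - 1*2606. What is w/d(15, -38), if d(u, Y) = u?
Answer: -4816/15 ≈ -321.07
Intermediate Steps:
w = -4816 (w = -2210 - 2606 = -4816)
w/d(15, -38) = -4816/15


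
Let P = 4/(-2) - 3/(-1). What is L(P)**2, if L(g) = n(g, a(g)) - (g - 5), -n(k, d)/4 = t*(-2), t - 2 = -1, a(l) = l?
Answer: 144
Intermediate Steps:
t = 1 (t = 2 - 1 = 1)
n(k, d) = 8 (n(k, d) = -4*(-2) = 8)
P = 1 (P = 4*(-1/2) - 3*(-1) = -2 + 3 = 1)
L(g) = 13 - g (L(g) = 8 - (g - 5) = 8 - (-5 + g) = 8 + (5 - g) = 13 - g)
L(P)**2 = (13 - 1*1)**2 = (13 - 1)**2 = 12**2 = 144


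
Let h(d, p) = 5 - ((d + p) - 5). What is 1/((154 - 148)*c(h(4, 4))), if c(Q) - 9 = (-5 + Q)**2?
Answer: 1/108 ≈ 0.0092593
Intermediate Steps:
h(d, p) = 10 - d - p (h(d, p) = 5 - (-5 + d + p) = 5 + (5 - d - p) = 10 - d - p)
c(Q) = 9 + (-5 + Q)**2
1/((154 - 148)*c(h(4, 4))) = 1/((154 - 148)*(9 + (-5 + (10 - 1*4 - 1*4))**2)) = 1/(6*(9 + (-5 + (10 - 4 - 4))**2)) = 1/(6*(9 + (-5 + 2)**2)) = 1/(6*(9 + (-3)**2)) = 1/(6*(9 + 9)) = 1/(6*18) = 1/108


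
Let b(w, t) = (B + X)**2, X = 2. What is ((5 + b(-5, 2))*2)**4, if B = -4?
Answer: 104976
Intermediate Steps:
b(w, t) = 4 (b(w, t) = (-4 + 2)**2 = (-2)**2 = 4)
((5 + b(-5, 2))*2)**4 = ((5 + 4)*2)**4 = (9*2)**4 = 18**4 = 104976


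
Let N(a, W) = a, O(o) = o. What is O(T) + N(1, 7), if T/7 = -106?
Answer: -741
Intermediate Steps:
T = -742 (T = 7*(-106) = -742)
O(T) + N(1, 7) = -742 + 1 = -741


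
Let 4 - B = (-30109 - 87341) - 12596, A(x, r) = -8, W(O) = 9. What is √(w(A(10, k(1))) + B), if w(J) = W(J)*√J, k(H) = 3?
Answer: 3*√(14450 + 2*I*√2) ≈ 360.62 + 0.035294*I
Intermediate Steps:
B = 130050 (B = 4 - ((-30109 - 87341) - 12596) = 4 - (-117450 - 12596) = 4 - 1*(-130046) = 4 + 130046 = 130050)
w(J) = 9*√J
√(w(A(10, k(1))) + B) = √(9*√(-8) + 130050) = √(9*(2*I*√2) + 130050) = √(18*I*√2 + 130050) = √(130050 + 18*I*√2)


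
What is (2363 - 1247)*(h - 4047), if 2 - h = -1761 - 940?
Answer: -1499904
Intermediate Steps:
h = 2703 (h = 2 - (-1761 - 940) = 2 - 1*(-2701) = 2 + 2701 = 2703)
(2363 - 1247)*(h - 4047) = (2363 - 1247)*(2703 - 4047) = 1116*(-1344) = -1499904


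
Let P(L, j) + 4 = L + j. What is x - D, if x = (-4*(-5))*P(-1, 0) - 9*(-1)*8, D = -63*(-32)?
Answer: -2044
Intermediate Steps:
P(L, j) = -4 + L + j (P(L, j) = -4 + (L + j) = -4 + L + j)
D = 2016
x = -28 (x = (-4*(-5))*(-4 - 1 + 0) - 9*(-1)*8 = 20*(-5) - (-9)*8 = -100 - 1*(-72) = -100 + 72 = -28)
x - D = -28 - 1*2016 = -28 - 2016 = -2044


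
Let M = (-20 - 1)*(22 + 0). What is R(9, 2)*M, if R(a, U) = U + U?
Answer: -1848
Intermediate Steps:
M = -462 (M = -21*22 = -462)
R(a, U) = 2*U
R(9, 2)*M = (2*2)*(-462) = 4*(-462) = -1848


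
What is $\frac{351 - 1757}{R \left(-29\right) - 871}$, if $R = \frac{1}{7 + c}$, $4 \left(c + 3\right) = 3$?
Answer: $\frac{26714}{16665} \approx 1.603$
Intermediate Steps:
$c = - \frac{9}{4}$ ($c = -3 + \frac{1}{4} \cdot 3 = -3 + \frac{3}{4} = - \frac{9}{4} \approx -2.25$)
$R = \frac{4}{19}$ ($R = \frac{1}{7 - \frac{9}{4}} = \frac{1}{\frac{19}{4}} = \frac{4}{19} \approx 0.21053$)
$\frac{351 - 1757}{R \left(-29\right) - 871} = \frac{351 - 1757}{\frac{4}{19} \left(-29\right) - 871} = - \frac{1406}{- \frac{116}{19} - 871} = - \frac{1406}{- \frac{16665}{19}} = \left(-1406\right) \left(- \frac{19}{16665}\right) = \frac{26714}{16665}$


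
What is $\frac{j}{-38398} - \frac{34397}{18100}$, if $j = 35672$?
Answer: $- \frac{983219603}{347501900} \approx -2.8294$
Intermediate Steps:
$\frac{j}{-38398} - \frac{34397}{18100} = \frac{35672}{-38398} - \frac{34397}{18100} = 35672 \left(- \frac{1}{38398}\right) - \frac{34397}{18100} = - \frac{17836}{19199} - \frac{34397}{18100} = - \frac{983219603}{347501900}$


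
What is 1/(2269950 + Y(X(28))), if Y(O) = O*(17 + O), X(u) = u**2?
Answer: 1/2897934 ≈ 3.4507e-7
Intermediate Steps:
1/(2269950 + Y(X(28))) = 1/(2269950 + 28**2*(17 + 28**2)) = 1/(2269950 + 784*(17 + 784)) = 1/(2269950 + 784*801) = 1/(2269950 + 627984) = 1/2897934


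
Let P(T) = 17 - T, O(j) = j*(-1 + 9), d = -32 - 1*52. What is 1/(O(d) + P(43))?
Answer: -1/698 ≈ -0.0014327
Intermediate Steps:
d = -84 (d = -32 - 52 = -84)
O(j) = 8*j (O(j) = j*8 = 8*j)
1/(O(d) + P(43)) = 1/(8*(-84) + (17 - 1*43)) = 1/(-672 + (17 - 43)) = 1/(-672 - 26) = 1/(-698) = -1/698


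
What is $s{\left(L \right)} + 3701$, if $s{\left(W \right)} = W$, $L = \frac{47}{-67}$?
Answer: $\frac{247920}{67} \approx 3700.3$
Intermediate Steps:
$L = - \frac{47}{67}$ ($L = 47 \left(- \frac{1}{67}\right) = - \frac{47}{67} \approx -0.70149$)
$s{\left(L \right)} + 3701 = - \frac{47}{67} + 3701 = \frac{247920}{67}$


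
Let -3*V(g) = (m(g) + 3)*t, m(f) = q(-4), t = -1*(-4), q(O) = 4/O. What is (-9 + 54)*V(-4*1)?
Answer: -120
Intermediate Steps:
t = 4
m(f) = -1 (m(f) = 4/(-4) = 4*(-1/4) = -1)
V(g) = -8/3 (V(g) = -(-1 + 3)*4/3 = -2*4/3 = -1/3*8 = -8/3)
(-9 + 54)*V(-4*1) = (-9 + 54)*(-8/3) = 45*(-8/3) = -120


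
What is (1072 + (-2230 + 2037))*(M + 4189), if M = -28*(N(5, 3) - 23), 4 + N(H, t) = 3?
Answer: 4272819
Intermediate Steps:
N(H, t) = -1 (N(H, t) = -4 + 3 = -1)
M = 672 (M = -28*(-1 - 23) = -28*(-24) = 672)
(1072 + (-2230 + 2037))*(M + 4189) = (1072 + (-2230 + 2037))*(672 + 4189) = (1072 - 193)*4861 = 879*4861 = 4272819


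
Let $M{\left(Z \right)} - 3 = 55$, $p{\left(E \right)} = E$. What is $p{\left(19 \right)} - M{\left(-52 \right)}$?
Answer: $-39$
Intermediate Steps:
$M{\left(Z \right)} = 58$ ($M{\left(Z \right)} = 3 + 55 = 58$)
$p{\left(19 \right)} - M{\left(-52 \right)} = 19 - 58 = -39$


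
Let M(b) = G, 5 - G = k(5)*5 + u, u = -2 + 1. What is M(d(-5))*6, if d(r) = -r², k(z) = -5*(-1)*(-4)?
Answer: 636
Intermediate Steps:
u = -1
k(z) = -20 (k(z) = 5*(-4) = -20)
G = 106 (G = 5 - (-20*5 - 1) = 5 - (-100 - 1) = 5 - 1*(-101) = 5 + 101 = 106)
M(b) = 106
M(d(-5))*6 = 106*6 = 636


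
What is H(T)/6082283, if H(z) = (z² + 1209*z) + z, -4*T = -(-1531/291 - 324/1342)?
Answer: -1014262155015071/3710373455884323888 ≈ -0.00027336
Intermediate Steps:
T = -1074443/781044 (T = -(-1)*(-1531/291 - 324/1342)/4 = -(-1)*(-1531*1/291 - 324*1/1342)/4 = -(-1)*(-1531/291 - 162/671)/4 = -(-1)*(-1074443)/(4*195261) = -¼*1074443/195261 = -1074443/781044 ≈ -1.3757)
H(z) = z² + 1210*z
H(T)/6082283 = -1074443*(1210 - 1074443/781044)/781044/6082283 = -1074443/781044*943988797/781044*(1/6082283) = -1014262155015071/610029729936*1/6082283 = -1014262155015071/3710373455884323888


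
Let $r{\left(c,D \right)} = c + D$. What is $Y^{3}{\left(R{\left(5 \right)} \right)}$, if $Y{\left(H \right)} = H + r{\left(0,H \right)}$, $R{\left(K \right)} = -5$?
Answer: $-1000$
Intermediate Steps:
$r{\left(c,D \right)} = D + c$
$Y{\left(H \right)} = 2 H$ ($Y{\left(H \right)} = H + \left(H + 0\right) = H + H = 2 H$)
$Y^{3}{\left(R{\left(5 \right)} \right)} = \left(2 \left(-5\right)\right)^{3} = \left(-10\right)^{3} = -1000$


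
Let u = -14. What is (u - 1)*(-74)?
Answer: 1110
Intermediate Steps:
(u - 1)*(-74) = (-14 - 1)*(-74) = -15*(-74) = 1110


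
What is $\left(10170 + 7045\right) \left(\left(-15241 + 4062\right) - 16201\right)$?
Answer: $-471346700$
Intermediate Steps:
$\left(10170 + 7045\right) \left(\left(-15241 + 4062\right) - 16201\right) = 17215 \left(-11179 - 16201\right) = 17215 \left(-27380\right) = -471346700$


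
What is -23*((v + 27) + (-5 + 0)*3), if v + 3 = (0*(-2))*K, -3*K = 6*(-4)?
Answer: -207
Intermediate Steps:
K = 8 (K = -2*(-4) = -1/3*(-24) = 8)
v = -3 (v = -3 + (0*(-2))*8 = -3 + 0*8 = -3 + 0 = -3)
-23*((v + 27) + (-5 + 0)*3) = -23*((-3 + 27) + (-5 + 0)*3) = -23*(24 - 5*3) = -23*(24 - 15) = -23*9 = -207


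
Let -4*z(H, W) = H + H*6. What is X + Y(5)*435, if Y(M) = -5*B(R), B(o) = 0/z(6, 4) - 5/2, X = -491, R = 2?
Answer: 9893/2 ≈ 4946.5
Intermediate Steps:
z(H, W) = -7*H/4 (z(H, W) = -(H + H*6)/4 = -(H + 6*H)/4 = -7*H/4)
B(o) = -5/2 (B(o) = 0/((-7/4*6)) - 5/2 = 0/(-21/2) - 5*½ = 0*(-2/21) - 5/2 = 0 - 5/2 = -5/2)
Y(M) = 25/2 (Y(M) = -5*(-5/2) = 25/2)
X + Y(5)*435 = -491 + (25/2)*435 = -491 + 10875/2 = 9893/2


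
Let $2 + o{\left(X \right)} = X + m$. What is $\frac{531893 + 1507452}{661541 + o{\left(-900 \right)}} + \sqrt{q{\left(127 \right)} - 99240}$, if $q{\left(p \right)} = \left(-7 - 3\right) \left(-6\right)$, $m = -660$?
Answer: $\frac{2039345}{659979} + 6 i \sqrt{2755} \approx 3.09 + 314.93 i$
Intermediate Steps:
$o{\left(X \right)} = -662 + X$ ($o{\left(X \right)} = -2 + \left(X - 660\right) = -2 + \left(-660 + X\right) = -662 + X$)
$q{\left(p \right)} = 60$ ($q{\left(p \right)} = \left(-10\right) \left(-6\right) = 60$)
$\frac{531893 + 1507452}{661541 + o{\left(-900 \right)}} + \sqrt{q{\left(127 \right)} - 99240} = \frac{531893 + 1507452}{661541 - 1562} + \sqrt{60 - 99240} = \frac{2039345}{661541 - 1562} + \sqrt{-99180} = \frac{2039345}{659979} + 6 i \sqrt{2755}$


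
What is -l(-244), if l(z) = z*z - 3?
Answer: -59533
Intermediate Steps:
l(z) = -3 + z**2 (l(z) = z**2 - 3 = -3 + z**2)
-l(-244) = -(-3 + (-244)**2) = -(-3 + 59536) = -1*59533 = -59533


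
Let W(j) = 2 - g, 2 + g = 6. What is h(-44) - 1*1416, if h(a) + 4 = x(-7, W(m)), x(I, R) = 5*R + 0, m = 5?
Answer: -1430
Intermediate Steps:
g = 4 (g = -2 + 6 = 4)
W(j) = -2 (W(j) = 2 - 1*4 = 2 - 4 = -2)
x(I, R) = 5*R
h(a) = -14 (h(a) = -4 + 5*(-2) = -4 - 10 = -14)
h(-44) - 1*1416 = -14 - 1*1416 = -14 - 1416 = -1430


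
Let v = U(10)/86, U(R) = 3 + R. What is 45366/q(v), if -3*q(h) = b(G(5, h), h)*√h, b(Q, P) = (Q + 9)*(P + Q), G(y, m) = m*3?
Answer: -83881734*√1118/45799 ≈ -61240.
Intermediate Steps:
G(y, m) = 3*m
v = 13/86 (v = (3 + 10)/86 = 13*(1/86) = 13/86 ≈ 0.15116)
b(Q, P) = (9 + Q)*(P + Q)
q(h) = -√h*(12*h² + 36*h)/3 (q(h) = -((3*h)² + 9*h + 9*(3*h) + h*(3*h))*√h/3 = -(9*h² + 9*h + 27*h + 3*h²)*√h/3 = -(12*h² + 36*h)*√h/3 = -√h*(12*h² + 36*h)/3)
45366/q(v) = 45366/((4*(13/86)^(3/2)*(-3 - 1*13/86))) = 45366/((4*(13*√1118/7396)*(-3 - 13/86))) = 45366/((4*(13*√1118/7396)*(-271/86))) = 45366/((-3523*√1118/159014)) = 45366*(-1849*√1118/45799) = -83881734*√1118/45799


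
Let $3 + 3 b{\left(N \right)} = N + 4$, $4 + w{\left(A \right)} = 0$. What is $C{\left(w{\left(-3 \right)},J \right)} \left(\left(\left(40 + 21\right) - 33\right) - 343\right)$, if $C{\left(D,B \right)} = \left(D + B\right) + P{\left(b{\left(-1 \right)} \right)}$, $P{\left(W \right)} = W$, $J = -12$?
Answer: $5040$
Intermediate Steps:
$w{\left(A \right)} = -4$ ($w{\left(A \right)} = -4 + 0 = -4$)
$b{\left(N \right)} = \frac{1}{3} + \frac{N}{3}$ ($b{\left(N \right)} = -1 + \frac{N + 4}{3} = -1 + \frac{4 + N}{3} = -1 + \left(\frac{4}{3} + \frac{N}{3}\right) = \frac{1}{3} + \frac{N}{3}$)
$C{\left(D,B \right)} = B + D$ ($C{\left(D,B \right)} = \left(D + B\right) + \left(\frac{1}{3} + \frac{1}{3} \left(-1\right)\right) = \left(B + D\right) + \left(\frac{1}{3} - \frac{1}{3}\right) = \left(B + D\right) + 0 = B + D$)
$C{\left(w{\left(-3 \right)},J \right)} \left(\left(\left(40 + 21\right) - 33\right) - 343\right) = \left(-12 - 4\right) \left(\left(\left(40 + 21\right) - 33\right) - 343\right) = - 16 \left(\left(61 - 33\right) - 343\right) = - 16 \left(28 - 343\right) = \left(-16\right) \left(-315\right) = 5040$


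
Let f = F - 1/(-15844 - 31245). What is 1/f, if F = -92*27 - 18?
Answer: -47089/117816677 ≈ -0.00039968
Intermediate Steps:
F = -2502 (F = -2484 - 18 = -2502)
f = -117816677/47089 (f = -2502 - 1/(-15844 - 31245) = -2502 - 1/(-47089) = -2502 - 1*(-1/47089) = -2502 + 1/47089 = -117816677/47089 ≈ -2502.0)
1/f = 1/(-117816677/47089) = -47089/117816677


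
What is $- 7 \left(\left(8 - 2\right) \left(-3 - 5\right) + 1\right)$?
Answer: $329$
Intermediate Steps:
$- 7 \left(\left(8 - 2\right) \left(-3 - 5\right) + 1\right) = - 7 \left(6 \left(-8\right) + 1\right) = - 7 \left(-48 + 1\right) = \left(-7\right) \left(-47\right) = 329$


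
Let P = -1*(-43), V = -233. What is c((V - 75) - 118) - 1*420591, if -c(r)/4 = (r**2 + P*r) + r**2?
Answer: -1799127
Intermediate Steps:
P = 43
c(r) = -172*r - 8*r**2 (c(r) = -4*((r**2 + 43*r) + r**2) = -4*(2*r**2 + 43*r) = -172*r - 8*r**2)
c((V - 75) - 118) - 1*420591 = -4*((-233 - 75) - 118)*(43 + 2*((-233 - 75) - 118)) - 1*420591 = -4*(-308 - 118)*(43 + 2*(-308 - 118)) - 420591 = -4*(-426)*(43 + 2*(-426)) - 420591 = -4*(-426)*(43 - 852) - 420591 = -4*(-426)*(-809) - 420591 = -1378536 - 420591 = -1799127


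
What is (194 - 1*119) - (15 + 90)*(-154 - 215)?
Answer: 38820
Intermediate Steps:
(194 - 1*119) - (15 + 90)*(-154 - 215) = (194 - 119) - 105*(-369) = 75 - 1*(-38745) = 75 + 38745 = 38820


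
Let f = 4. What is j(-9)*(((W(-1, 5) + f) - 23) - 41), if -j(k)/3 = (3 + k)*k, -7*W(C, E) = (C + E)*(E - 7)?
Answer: 66744/7 ≈ 9534.9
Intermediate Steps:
W(C, E) = -(-7 + E)*(C + E)/7 (W(C, E) = -(C + E)*(E - 7)/7 = -(C + E)*(-7 + E)/7 = -(-7 + E)*(C + E)/7)
j(k) = -3*k*(3 + k) (j(k) = -3*(3 + k)*k = -3*k*(3 + k))
j(-9)*(((W(-1, 5) + f) - 23) - 41) = (-3*(-9)*(3 - 9))*((((-1 + 5 - ⅐*5² - ⅐*(-1)*5) + 4) - 23) - 41) = (-3*(-9)*(-6))*((((-1 + 5 - ⅐*25 + 5/7) + 4) - 23) - 41) = -162*((((-1 + 5 - 25/7 + 5/7) + 4) - 23) - 41) = -162*(((8/7 + 4) - 23) - 41) = -162*((36/7 - 23) - 41) = -162*(-125/7 - 41) = -162*(-412/7) = 66744/7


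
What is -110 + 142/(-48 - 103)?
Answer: -16752/151 ≈ -110.94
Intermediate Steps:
-110 + 142/(-48 - 103) = -110 + 142/(-151) = -110 + 142*(-1/151) = -110 - 142/151 = -16752/151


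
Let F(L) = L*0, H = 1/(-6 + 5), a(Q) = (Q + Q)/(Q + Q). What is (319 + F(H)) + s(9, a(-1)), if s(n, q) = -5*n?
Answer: 274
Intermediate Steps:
a(Q) = 1 (a(Q) = (2*Q)/((2*Q)) = (2*Q)*(1/(2*Q)) = 1)
H = -1 (H = 1/(-1) = -1)
F(L) = 0
(319 + F(H)) + s(9, a(-1)) = (319 + 0) - 5*9 = 319 - 45 = 274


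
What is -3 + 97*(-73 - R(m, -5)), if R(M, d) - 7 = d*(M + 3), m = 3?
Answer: -4853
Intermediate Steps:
R(M, d) = 7 + d*(3 + M) (R(M, d) = 7 + d*(M + 3) = 7 + d*(3 + M))
-3 + 97*(-73 - R(m, -5)) = -3 + 97*(-73 - (7 + 3*(-5) + 3*(-5))) = -3 + 97*(-73 - (7 - 15 - 15)) = -3 + 97*(-73 - 1*(-23)) = -3 + 97*(-73 + 23) = -3 + 97*(-50) = -3 - 4850 = -4853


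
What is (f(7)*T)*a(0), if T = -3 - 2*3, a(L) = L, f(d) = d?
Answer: 0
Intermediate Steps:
T = -9 (T = -3 - 6 = -9)
(f(7)*T)*a(0) = (7*(-9))*0 = -63*0 = 0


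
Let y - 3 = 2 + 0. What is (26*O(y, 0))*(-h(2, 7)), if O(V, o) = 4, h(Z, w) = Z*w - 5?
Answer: -936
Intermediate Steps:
y = 5 (y = 3 + (2 + 0) = 3 + 2 = 5)
h(Z, w) = -5 + Z*w
(26*O(y, 0))*(-h(2, 7)) = (26*4)*(-(-5 + 2*7)) = 104*(-(-5 + 14)) = 104*(-1*9) = 104*(-9) = -936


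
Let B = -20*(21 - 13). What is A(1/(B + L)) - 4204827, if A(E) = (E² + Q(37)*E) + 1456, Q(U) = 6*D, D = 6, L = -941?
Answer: -5095330569206/1212201 ≈ -4.2034e+6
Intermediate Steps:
Q(U) = 36 (Q(U) = 6*6 = 36)
B = -160 (B = -20*8 = -160)
A(E) = 1456 + E² + 36*E (A(E) = (E² + 36*E) + 1456 = 1456 + E² + 36*E)
A(1/(B + L)) - 4204827 = (1456 + (1/(-160 - 941))² + 36/(-160 - 941)) - 4204827 = (1456 + (1/(-1101))² + 36/(-1101)) - 4204827 = (1456 + (-1/1101)² + 36*(-1/1101)) - 4204827 = (1456 + 1/1212201 - 12/367) - 4204827 = 1764925021/1212201 - 4204827 = -5095330569206/1212201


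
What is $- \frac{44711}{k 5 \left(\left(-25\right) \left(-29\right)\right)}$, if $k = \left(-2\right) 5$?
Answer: $\frac{44711}{36250} \approx 1.2334$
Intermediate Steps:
$k = -10$
$- \frac{44711}{k 5 \left(\left(-25\right) \left(-29\right)\right)} = - \frac{44711}{\left(-10\right) 5 \left(\left(-25\right) \left(-29\right)\right)} = - \frac{44711}{\left(-50\right) 725} = - \frac{44711}{-36250} = \left(-44711\right) \left(- \frac{1}{36250}\right) = \frac{44711}{36250}$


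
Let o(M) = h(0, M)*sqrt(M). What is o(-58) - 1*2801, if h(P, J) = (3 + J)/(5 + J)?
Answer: -2801 + 55*I*sqrt(58)/53 ≈ -2801.0 + 7.9032*I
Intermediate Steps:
h(P, J) = (3 + J)/(5 + J)
o(M) = sqrt(M)*(3 + M)/(5 + M) (o(M) = ((3 + M)/(5 + M))*sqrt(M) = sqrt(M)*(3 + M)/(5 + M))
o(-58) - 1*2801 = sqrt(-58)*(3 - 58)/(5 - 58) - 1*2801 = (I*sqrt(58))*(-55)/(-53) - 2801 = (I*sqrt(58))*(-1/53)*(-55) - 2801 = 55*I*sqrt(58)/53 - 2801 = -2801 + 55*I*sqrt(58)/53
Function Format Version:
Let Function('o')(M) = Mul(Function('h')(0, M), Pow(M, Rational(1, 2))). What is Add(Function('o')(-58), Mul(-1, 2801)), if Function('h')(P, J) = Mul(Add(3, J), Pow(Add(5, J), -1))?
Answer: Add(-2801, Mul(Rational(55, 53), I, Pow(58, Rational(1, 2)))) ≈ Add(-2801.0, Mul(7.9032, I))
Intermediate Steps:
Function('h')(P, J) = Mul(Pow(Add(5, J), -1), Add(3, J))
Function('o')(M) = Mul(Pow(M, Rational(1, 2)), Pow(Add(5, M), -1), Add(3, M)) (Function('o')(M) = Mul(Mul(Pow(Add(5, M), -1), Add(3, M)), Pow(M, Rational(1, 2))) = Mul(Pow(M, Rational(1, 2)), Pow(Add(5, M), -1), Add(3, M)))
Add(Function('o')(-58), Mul(-1, 2801)) = Add(Mul(Pow(-58, Rational(1, 2)), Pow(Add(5, -58), -1), Add(3, -58)), Mul(-1, 2801)) = Add(Mul(Mul(I, Pow(58, Rational(1, 2))), Pow(-53, -1), -55), -2801) = Add(Mul(Mul(I, Pow(58, Rational(1, 2))), Rational(-1, 53), -55), -2801) = Add(Mul(Rational(55, 53), I, Pow(58, Rational(1, 2))), -2801) = Add(-2801, Mul(Rational(55, 53), I, Pow(58, Rational(1, 2))))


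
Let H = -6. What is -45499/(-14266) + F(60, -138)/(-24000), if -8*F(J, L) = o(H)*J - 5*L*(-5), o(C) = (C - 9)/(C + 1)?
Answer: 144819303/45651200 ≈ 3.1723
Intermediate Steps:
o(C) = (-9 + C)/(1 + C)
F(J, L) = -25*L/8 - 3*J/8 (F(J, L) = -(((-9 - 6)/(1 - 6))*J - 5*L*(-5))/8 = -((-15/(-5))*J + 25*L)/8 = -((-1/5*(-15))*J + 25*L)/8 = -(3*J + 25*L)/8 = -25*L/8 - 3*J/8)
-45499/(-14266) + F(60, -138)/(-24000) = -45499/(-14266) + (-25/8*(-138) - 3/8*60)/(-24000) = -45499*(-1/14266) + (1725/4 - 45/2)*(-1/24000) = 45499/14266 + (1635/4)*(-1/24000) = 45499/14266 - 109/6400 = 144819303/45651200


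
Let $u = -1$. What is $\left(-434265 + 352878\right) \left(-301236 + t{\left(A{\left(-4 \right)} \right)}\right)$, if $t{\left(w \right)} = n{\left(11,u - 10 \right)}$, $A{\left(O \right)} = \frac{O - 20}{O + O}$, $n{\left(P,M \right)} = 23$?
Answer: $24514822431$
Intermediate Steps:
$A{\left(O \right)} = \frac{-20 + O}{2 O}$
$t{\left(w \right)} = 23$
$\left(-434265 + 352878\right) \left(-301236 + t{\left(A{\left(-4 \right)} \right)}\right) = \left(-434265 + 352878\right) \left(-301236 + 23\right) = \left(-81387\right) \left(-301213\right) = 24514822431$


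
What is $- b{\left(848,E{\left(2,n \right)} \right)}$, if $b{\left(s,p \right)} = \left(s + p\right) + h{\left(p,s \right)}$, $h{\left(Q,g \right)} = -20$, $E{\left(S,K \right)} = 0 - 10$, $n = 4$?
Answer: $-818$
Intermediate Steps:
$E{\left(S,K \right)} = -10$
$b{\left(s,p \right)} = -20 + p + s$ ($b{\left(s,p \right)} = \left(s + p\right) - 20 = \left(p + s\right) - 20 = -20 + p + s$)
$- b{\left(848,E{\left(2,n \right)} \right)} = - (-20 - 10 + 848) = \left(-1\right) 818 = -818$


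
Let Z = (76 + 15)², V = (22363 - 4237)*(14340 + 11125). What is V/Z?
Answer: 461578590/8281 ≈ 55740.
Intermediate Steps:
V = 461578590 (V = 18126*25465 = 461578590)
Z = 8281 (Z = 91² = 8281)
V/Z = 461578590/8281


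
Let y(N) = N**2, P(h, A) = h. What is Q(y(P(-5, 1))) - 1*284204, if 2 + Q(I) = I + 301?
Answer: -283880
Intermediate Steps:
Q(I) = 299 + I (Q(I) = -2 + (I + 301) = -2 + (301 + I) = 299 + I)
Q(y(P(-5, 1))) - 1*284204 = (299 + (-5)**2) - 1*284204 = (299 + 25) - 284204 = 324 - 284204 = -283880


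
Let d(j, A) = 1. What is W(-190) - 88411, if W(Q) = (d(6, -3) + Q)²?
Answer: -52690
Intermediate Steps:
W(Q) = (1 + Q)²
W(-190) - 88411 = (1 - 190)² - 88411 = (-189)² - 88411 = 35721 - 88411 = -52690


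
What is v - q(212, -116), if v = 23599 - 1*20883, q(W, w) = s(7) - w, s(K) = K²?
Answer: 2551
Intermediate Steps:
q(W, w) = 49 - w (q(W, w) = 7² - w = 49 - w)
v = 2716 (v = 23599 - 20883 = 2716)
v - q(212, -116) = 2716 - (49 - 1*(-116)) = 2716 - (49 + 116) = 2716 - 1*165 = 2716 - 165 = 2551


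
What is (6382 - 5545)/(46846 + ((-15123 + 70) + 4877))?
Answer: 837/36670 ≈ 0.022825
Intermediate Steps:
(6382 - 5545)/(46846 + ((-15123 + 70) + 4877)) = 837/(46846 + (-15053 + 4877)) = 837/(46846 - 10176) = 837/36670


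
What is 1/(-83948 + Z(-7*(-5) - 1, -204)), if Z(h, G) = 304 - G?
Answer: -1/83440 ≈ -1.1985e-5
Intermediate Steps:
1/(-83948 + Z(-7*(-5) - 1, -204)) = 1/(-83948 + (304 - 1*(-204))) = 1/(-83948 + (304 + 204)) = 1/(-83948 + 508) = 1/(-83440) = -1/83440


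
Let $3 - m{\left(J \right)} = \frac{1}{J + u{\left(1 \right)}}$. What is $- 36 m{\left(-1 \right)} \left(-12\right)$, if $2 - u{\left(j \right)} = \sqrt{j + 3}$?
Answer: $1728$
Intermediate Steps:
$u{\left(j \right)} = 2 - \sqrt{3 + j}$ ($u{\left(j \right)} = 2 - \sqrt{j + 3} = 2 - \sqrt{3 + j}$)
$m{\left(J \right)} = 3 - \frac{1}{J}$ ($m{\left(J \right)} = 3 - \frac{1}{J + \left(2 - \sqrt{3 + 1}\right)} = 3 - \frac{1}{J + \left(2 - \sqrt{4}\right)} = 3 - \frac{1}{J + \left(2 - 2\right)} = 3 - \frac{1}{J + 0} = 3 - \frac{1}{J}$)
$- 36 m{\left(-1 \right)} \left(-12\right) = - 36 \left(3 - \frac{1}{-1}\right) \left(-12\right) = - 36 \left(3 - -1\right) \left(-12\right) = - 36 \left(3 + 1\right) \left(-12\right) = \left(-36\right) 4 \left(-12\right) = \left(-144\right) \left(-12\right) = 1728$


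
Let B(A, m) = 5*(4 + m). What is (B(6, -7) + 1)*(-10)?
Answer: 140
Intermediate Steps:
B(A, m) = 20 + 5*m
(B(6, -7) + 1)*(-10) = ((20 + 5*(-7)) + 1)*(-10) = ((20 - 35) + 1)*(-10) = (-15 + 1)*(-10) = -14*(-10) = 140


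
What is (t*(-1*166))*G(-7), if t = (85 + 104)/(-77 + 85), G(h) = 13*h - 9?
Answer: 392175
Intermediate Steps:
G(h) = -9 + 13*h
t = 189/8 ≈ 23.625
(t*(-1*166))*G(-7) = (189*(-1*166)/8)*(-9 + 13*(-7)) = ((189/8)*(-166))*(-9 - 91) = -15687/4*(-100) = 392175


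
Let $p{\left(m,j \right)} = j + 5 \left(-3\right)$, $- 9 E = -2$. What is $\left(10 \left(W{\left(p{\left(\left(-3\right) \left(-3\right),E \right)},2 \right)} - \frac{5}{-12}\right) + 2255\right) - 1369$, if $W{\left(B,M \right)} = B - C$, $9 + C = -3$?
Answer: $\frac{15523}{18} \approx 862.39$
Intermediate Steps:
$E = \frac{2}{9}$ ($E = \left(- \frac{1}{9}\right) \left(-2\right) = \frac{2}{9} \approx 0.22222$)
$p{\left(m,j \right)} = -15 + j$ ($p{\left(m,j \right)} = j - 15 = -15 + j$)
$C = -12$ ($C = -9 - 3 = -12$)
$W{\left(B,M \right)} = 12 + B$ ($W{\left(B,M \right)} = B - -12 = B + 12 = 12 + B$)
$\left(10 \left(W{\left(p{\left(\left(-3\right) \left(-3\right),E \right)},2 \right)} - \frac{5}{-12}\right) + 2255\right) - 1369 = \left(10 \left(\left(12 + \left(-15 + \frac{2}{9}\right)\right) - \frac{5}{-12}\right) + 2255\right) - 1369 = \left(10 \left(\left(12 - \frac{133}{9}\right) - - \frac{5}{12}\right) + 2255\right) - 1369 = \left(10 \left(- \frac{25}{9} + \frac{5}{12}\right) + 2255\right) - 1369 = \left(10 \left(- \frac{85}{36}\right) + 2255\right) - 1369 = \left(- \frac{425}{18} + 2255\right) - 1369 = \frac{40165}{18} - 1369 = \frac{15523}{18}$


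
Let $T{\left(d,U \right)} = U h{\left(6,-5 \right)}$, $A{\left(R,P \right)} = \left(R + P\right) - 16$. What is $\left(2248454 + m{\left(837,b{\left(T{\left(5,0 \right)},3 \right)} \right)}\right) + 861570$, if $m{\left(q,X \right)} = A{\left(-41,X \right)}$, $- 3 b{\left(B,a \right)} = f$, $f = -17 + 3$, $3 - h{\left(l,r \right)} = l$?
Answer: $\frac{9329915}{3} \approx 3.11 \cdot 10^{6}$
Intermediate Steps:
$A{\left(R,P \right)} = -16 + P + R$ ($A{\left(R,P \right)} = \left(P + R\right) - 16 = -16 + P + R$)
$h{\left(l,r \right)} = 3 - l$
$f = -14$
$T{\left(d,U \right)} = - 3 U$ ($T{\left(d,U \right)} = U \left(3 - 6\right) = U \left(-3\right) = - 3 U$)
$b{\left(B,a \right)} = \frac{14}{3}$ ($b{\left(B,a \right)} = \left(- \frac{1}{3}\right) \left(-14\right) = \frac{14}{3}$)
$m{\left(q,X \right)} = -57 + X$ ($m{\left(q,X \right)} = -16 + X - 41 = -57 + X$)
$\left(2248454 + m{\left(837,b{\left(T{\left(5,0 \right)},3 \right)} \right)}\right) + 861570 = \left(2248454 + \left(-57 + \frac{14}{3}\right)\right) + 861570 = \left(2248454 - \frac{157}{3}\right) + 861570 = \frac{6745205}{3} + 861570 = \frac{9329915}{3}$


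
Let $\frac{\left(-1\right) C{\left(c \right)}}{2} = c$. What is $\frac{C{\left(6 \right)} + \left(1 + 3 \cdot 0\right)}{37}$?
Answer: $- \frac{11}{37} \approx -0.2973$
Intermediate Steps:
$C{\left(c \right)} = - 2 c$
$\frac{C{\left(6 \right)} + \left(1 + 3 \cdot 0\right)}{37} = \frac{\left(-2\right) 6 + \left(1 + 3 \cdot 0\right)}{37} = \frac{-12 + \left(1 + 0\right)}{37} = \frac{-12 + 1}{37} = \frac{1}{37} \left(-11\right) = - \frac{11}{37}$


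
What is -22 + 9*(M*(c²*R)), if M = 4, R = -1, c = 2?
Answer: -166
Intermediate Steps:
-22 + 9*(M*(c²*R)) = -22 + 9*(4*(2²*(-1))) = -22 + 9*(4*(4*(-1))) = -22 + 9*(4*(-4)) = -22 + 9*(-16) = -22 - 144 = -166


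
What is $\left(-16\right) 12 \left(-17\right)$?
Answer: $3264$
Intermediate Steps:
$\left(-16\right) 12 \left(-17\right) = \left(-192\right) \left(-17\right) = 3264$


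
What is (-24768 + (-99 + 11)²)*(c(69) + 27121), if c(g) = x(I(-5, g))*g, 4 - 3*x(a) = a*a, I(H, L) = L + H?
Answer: 1140522880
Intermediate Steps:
I(H, L) = H + L
x(a) = 4/3 - a²/3 (x(a) = 4/3 - a*a/3 = 4/3 - a²/3)
c(g) = g*(4/3 - (-5 + g)²/3) (c(g) = (4/3 - (-5 + g)²/3)*g = g*(4/3 - (-5 + g)²/3))
(-24768 + (-99 + 11)²)*(c(69) + 27121) = (-24768 + (-99 + 11)²)*(-⅓*69*(-4 + (-5 + 69)²) + 27121) = (-24768 + (-88)²)*(-⅓*69*(-4 + 64²) + 27121) = (-24768 + 7744)*(-⅓*69*(-4 + 4096) + 27121) = -17024*(-⅓*69*4092 + 27121) = -17024*(-94116 + 27121) = -17024*(-66995) = 1140522880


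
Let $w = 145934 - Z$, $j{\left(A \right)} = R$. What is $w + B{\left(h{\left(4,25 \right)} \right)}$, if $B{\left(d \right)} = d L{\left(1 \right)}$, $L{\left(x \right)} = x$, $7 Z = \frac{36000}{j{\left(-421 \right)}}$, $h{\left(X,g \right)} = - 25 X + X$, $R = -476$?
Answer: $\frac{121492054}{833} \approx 1.4585 \cdot 10^{5}$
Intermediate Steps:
$j{\left(A \right)} = -476$
$h{\left(X,g \right)} = - 24 X$
$Z = - \frac{9000}{833}$ ($Z = \frac{36000 \frac{1}{-476}}{7} = \frac{36000 \left(- \frac{1}{476}\right)}{7} = \frac{1}{7} \left(- \frac{9000}{119}\right) = - \frac{9000}{833} \approx -10.804$)
$B{\left(d \right)} = d$ ($B{\left(d \right)} = d 1 = d$)
$w = \frac{121572022}{833}$ ($w = 145934 - - \frac{9000}{833} = 145934 + \frac{9000}{833} = \frac{121572022}{833} \approx 1.4594 \cdot 10^{5}$)
$w + B{\left(h{\left(4,25 \right)} \right)} = \frac{121572022}{833} - 96 = \frac{121492054}{833}$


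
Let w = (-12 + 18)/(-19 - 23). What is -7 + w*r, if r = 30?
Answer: -79/7 ≈ -11.286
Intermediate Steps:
w = -⅐ (w = 6/(-42) = 6*(-1/42) = -⅐ ≈ -0.14286)
-7 + w*r = -7 - ⅐*30 = -7 - 30/7 = -79/7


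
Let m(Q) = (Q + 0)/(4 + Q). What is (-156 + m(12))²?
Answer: 385641/16 ≈ 24103.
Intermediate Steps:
m(Q) = Q/(4 + Q)
(-156 + m(12))² = (-156 + 12/(4 + 12))² = (-156 + 12/16)² = (-156 + 12*(1/16))² = (-156 + ¾)² = (-621/4)² = 385641/16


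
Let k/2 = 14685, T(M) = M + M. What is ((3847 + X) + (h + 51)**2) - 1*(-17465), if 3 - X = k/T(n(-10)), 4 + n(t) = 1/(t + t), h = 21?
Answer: 813373/27 ≈ 30125.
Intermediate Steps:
n(t) = -4 + 1/(2*t) (n(t) = -4 + 1/(t + t) = -4 + 1/(2*t))
T(M) = 2*M
k = 29370 (k = 2*14685 = 29370)
X = 97981/27 (X = 3 - 29370/(2*(-4 + (1/2)/(-10))) = 3 - 29370/(2*(-4 + (1/2)*(-1/10))) = 3 - 29370/(2*(-4 - 1/20)) = 3 - 29370/(2*(-81/20)) = 3 - 29370/(-81/10) = 3 - 29370*(-10)/81 = 3 - 1*(-97900/27) = 3 + 97900/27 = 97981/27 ≈ 3628.9)
((3847 + X) + (h + 51)**2) - 1*(-17465) = ((3847 + 97981/27) + (21 + 51)**2) - 1*(-17465) = (201850/27 + 72**2) + 17465 = (201850/27 + 5184) + 17465 = 341818/27 + 17465 = 813373/27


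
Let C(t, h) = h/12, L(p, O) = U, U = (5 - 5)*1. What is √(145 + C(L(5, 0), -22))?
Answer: √5154/6 ≈ 11.965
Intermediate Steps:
U = 0 (U = 0*1 = 0)
L(p, O) = 0
C(t, h) = h/12 (C(t, h) = h*(1/12) = h/12)
√(145 + C(L(5, 0), -22)) = √(145 + (1/12)*(-22)) = √(145 - 11/6) = √(859/6) = √5154/6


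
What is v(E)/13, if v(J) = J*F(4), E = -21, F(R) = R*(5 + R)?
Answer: -756/13 ≈ -58.154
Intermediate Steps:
v(J) = 36*J (v(J) = J*(4*(5 + 4)) = J*(4*9) = J*36 = 36*J)
v(E)/13 = (36*(-21))/13 = -756*1/13 = -756/13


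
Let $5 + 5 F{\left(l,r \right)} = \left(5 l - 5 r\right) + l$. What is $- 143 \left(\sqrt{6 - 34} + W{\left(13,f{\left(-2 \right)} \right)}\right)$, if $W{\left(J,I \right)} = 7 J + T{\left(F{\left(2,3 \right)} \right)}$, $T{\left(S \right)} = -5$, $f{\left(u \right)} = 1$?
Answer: $-12298 - 286 i \sqrt{7} \approx -12298.0 - 756.68 i$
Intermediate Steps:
$F{\left(l,r \right)} = -1 - r + \frac{6 l}{5}$ ($F{\left(l,r \right)} = -1 + \frac{\left(5 l - 5 r\right) + l}{5} = -1 + \frac{\left(- 5 r + 5 l\right) + l}{5} = -1 + \frac{- 5 r + 6 l}{5} = -1 + \left(- r + \frac{6 l}{5}\right) = -1 - r + \frac{6 l}{5}$)
$W{\left(J,I \right)} = -5 + 7 J$ ($W{\left(J,I \right)} = 7 J - 5 = -5 + 7 J$)
$- 143 \left(\sqrt{6 - 34} + W{\left(13,f{\left(-2 \right)} \right)}\right) = - 143 \left(\sqrt{6 - 34} + \left(-5 + 7 \cdot 13\right)\right) = - 143 \left(\sqrt{-28} + \left(-5 + 91\right)\right) = - 143 \left(2 i \sqrt{7} + 86\right) = - 143 \left(86 + 2 i \sqrt{7}\right) = -12298 - 286 i \sqrt{7}$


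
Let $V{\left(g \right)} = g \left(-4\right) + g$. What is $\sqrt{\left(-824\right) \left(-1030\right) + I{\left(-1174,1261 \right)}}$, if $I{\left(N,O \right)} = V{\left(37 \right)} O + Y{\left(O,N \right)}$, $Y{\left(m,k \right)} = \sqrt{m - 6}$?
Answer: $\sqrt{708749 + \sqrt{1255}} \approx 841.89$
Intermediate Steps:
$V{\left(g \right)} = - 3 g$ ($V{\left(g \right)} = - 4 g + g = - 3 g$)
$Y{\left(m,k \right)} = \sqrt{-6 + m}$
$I{\left(N,O \right)} = \sqrt{-6 + O} - 111 O$ ($I{\left(N,O \right)} = \left(-3\right) 37 O + \sqrt{-6 + O} = - 111 O + \sqrt{-6 + O} = \sqrt{-6 + O} - 111 O$)
$\sqrt{\left(-824\right) \left(-1030\right) + I{\left(-1174,1261 \right)}} = \sqrt{\left(-824\right) \left(-1030\right) + \left(\sqrt{-6 + 1261} - 139971\right)} = \sqrt{848720 - \left(139971 - \sqrt{1255}\right)} = \sqrt{708749 + \sqrt{1255}}$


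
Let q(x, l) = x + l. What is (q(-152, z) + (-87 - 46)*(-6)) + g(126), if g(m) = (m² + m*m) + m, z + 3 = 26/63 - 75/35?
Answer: 2048714/63 ≈ 32519.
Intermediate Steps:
z = -298/63 (z = -3 + (26/63 - 75/35) = -3 + (26*(1/63) - 75*1/35) = -3 + (26/63 - 15/7) = -3 - 109/63 = -298/63 ≈ -4.7302)
g(m) = m + 2*m² (g(m) = (m² + m²) + m = 2*m² + m = m + 2*m²)
q(x, l) = l + x
(q(-152, z) + (-87 - 46)*(-6)) + g(126) = ((-298/63 - 152) + (-87 - 46)*(-6)) + 126*(1 + 2*126) = (-9874/63 - 133*(-6)) + 126*(1 + 252) = (-9874/63 + 798) + 126*253 = 40400/63 + 31878 = 2048714/63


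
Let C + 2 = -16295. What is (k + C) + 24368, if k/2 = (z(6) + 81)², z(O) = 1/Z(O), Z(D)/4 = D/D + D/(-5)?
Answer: 166329/8 ≈ 20791.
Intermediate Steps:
C = -16297 (C = -2 - 16295 = -16297)
Z(D) = 4 - 4*D/5 (Z(D) = 4*(D/D + D/(-5)) = 4*(1 + D*(-⅕)) = 4*(1 - D/5) = 4 - 4*D/5)
z(O) = 1/(4 - 4*O/5)
k = 101761/8 (k = 2*(-5/(-20 + 4*6) + 81)² = 2*(-5/(-20 + 24) + 81)² = 2*(-5/4 + 81)² = 2*(319/4)² = 2*(101761/16) = 101761/8 ≈ 12720.)
(k + C) + 24368 = (101761/8 - 16297) + 24368 = -28615/8 + 24368 = 166329/8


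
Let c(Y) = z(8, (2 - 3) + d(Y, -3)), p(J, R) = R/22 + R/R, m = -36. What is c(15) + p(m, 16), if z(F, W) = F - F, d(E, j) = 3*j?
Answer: 19/11 ≈ 1.7273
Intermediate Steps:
p(J, R) = 1 + R/22 (p(J, R) = R*(1/22) + 1 = R/22 + 1 = 1 + R/22)
z(F, W) = 0
c(Y) = 0
c(15) + p(m, 16) = 0 + (1 + (1/22)*16) = 0 + (1 + 8/11) = 0 + 19/11 = 19/11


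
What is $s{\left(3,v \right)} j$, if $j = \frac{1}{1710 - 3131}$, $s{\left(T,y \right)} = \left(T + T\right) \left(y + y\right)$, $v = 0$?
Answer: $0$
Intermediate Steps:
$s{\left(T,y \right)} = 4 T y$ ($s{\left(T,y \right)} = 2 T 2 y = 4 T y$)
$j = - \frac{1}{1421}$ ($j = \frac{1}{-1421} = - \frac{1}{1421} \approx -0.00070373$)
$s{\left(3,v \right)} j = 4 \cdot 3 \cdot 0 \left(- \frac{1}{1421}\right) = 0 \left(- \frac{1}{1421}\right) = 0$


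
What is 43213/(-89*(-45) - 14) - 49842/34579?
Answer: 1295342905/138004789 ≈ 9.3862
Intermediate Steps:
43213/(-89*(-45) - 14) - 49842/34579 = 43213/(4005 - 14) - 49842*1/34579 = 43213/3991 - 49842/34579 = 1295342905/138004789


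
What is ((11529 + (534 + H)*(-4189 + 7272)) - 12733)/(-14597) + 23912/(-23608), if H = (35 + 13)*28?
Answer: -17125995603/43075747 ≈ -397.58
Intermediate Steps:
H = 1344 (H = 48*28 = 1344)
((11529 + (534 + H)*(-4189 + 7272)) - 12733)/(-14597) + 23912/(-23608) = ((11529 + (534 + 1344)*(-4189 + 7272)) - 12733)/(-14597) + 23912/(-23608) = ((11529 + 1878*3083) - 12733)*(-1/14597) + 23912*(-1/23608) = ((11529 + 5789874) - 12733)*(-1/14597) - 2989/2951 = (5801403 - 12733)*(-1/14597) - 2989/2951 = 5788670*(-1/14597) - 2989/2951 = -5788670/14597 - 2989/2951 = -17125995603/43075747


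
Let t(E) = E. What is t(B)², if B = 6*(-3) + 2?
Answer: 256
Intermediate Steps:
B = -16 (B = -18 + 2 = -16)
t(B)² = (-16)² = 256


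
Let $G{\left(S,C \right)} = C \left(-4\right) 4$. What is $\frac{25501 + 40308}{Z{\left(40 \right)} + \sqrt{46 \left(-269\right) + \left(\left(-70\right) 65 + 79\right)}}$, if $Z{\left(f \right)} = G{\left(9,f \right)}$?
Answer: $- \frac{8423552}{85289} - \frac{65809 i \sqrt{16845}}{426445} \approx -98.765 - 20.029 i$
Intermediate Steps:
$G{\left(S,C \right)} = - 16 C$ ($G{\left(S,C \right)} = - 4 C 4 = - 16 C$)
$Z{\left(f \right)} = - 16 f$
$\frac{25501 + 40308}{Z{\left(40 \right)} + \sqrt{46 \left(-269\right) + \left(\left(-70\right) 65 + 79\right)}} = \frac{25501 + 40308}{\left(-16\right) 40 + \sqrt{46 \left(-269\right) + \left(\left(-70\right) 65 + 79\right)}} = \frac{65809}{-640 + \sqrt{-12374 + \left(-4550 + 79\right)}} = \frac{65809}{-640 + \sqrt{-12374 - 4471}} = \frac{65809}{-640 + \sqrt{-16845}} = \frac{65809}{-640 + i \sqrt{16845}}$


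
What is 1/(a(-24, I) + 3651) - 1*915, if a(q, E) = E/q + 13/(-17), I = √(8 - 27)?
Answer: -106814302846323/116736977953 + 6936*I*√19/2218002581107 ≈ -915.0 + 1.3631e-8*I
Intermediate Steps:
I = I*√19 (I = √(-19) = I*√19 ≈ 4.3589*I)
a(q, E) = -13/17 + E/q (a(q, E) = E/q + 13*(-1/17) = E/q - 13/17 = -13/17 + E/q)
1/(a(-24, I) + 3651) - 1*915 = 1/((-13/17 + (I*√19)/(-24)) + 3651) - 1*915 = 1/((-13/17 + (I*√19)*(-1/24)) + 3651) - 915 = 1/((-13/17 - I*√19/24) + 3651) - 915 = 1/(62054/17 - I*√19/24) - 915 = -915 + 1/(62054/17 - I*√19/24)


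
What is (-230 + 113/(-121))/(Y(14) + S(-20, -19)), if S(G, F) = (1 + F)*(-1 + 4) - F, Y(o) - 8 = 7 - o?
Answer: 27943/4114 ≈ 6.7922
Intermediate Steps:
Y(o) = 15 - o (Y(o) = 8 + (7 - o) = 15 - o)
S(G, F) = 3 + 2*F (S(G, F) = (1 + F)*3 - F = (3 + 3*F) - F = 3 + 2*F)
(-230 + 113/(-121))/(Y(14) + S(-20, -19)) = (-230 + 113/(-121))/((15 - 1*14) + (3 + 2*(-19))) = (-230 + 113*(-1/121))/((15 - 14) + (3 - 38)) = (-230 - 113/121)/(1 - 35) = -27943/121/(-34) = -27943/121*(-1/34) = 27943/4114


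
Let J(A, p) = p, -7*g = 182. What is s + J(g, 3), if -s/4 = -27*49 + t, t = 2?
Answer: 5287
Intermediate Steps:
g = -26 (g = -⅐*182 = -26)
s = 5284 (s = -4*(-27*49 + 2) = -4*(-1323 + 2) = -4*(-1321) = 5284)
s + J(g, 3) = 5284 + 3 = 5287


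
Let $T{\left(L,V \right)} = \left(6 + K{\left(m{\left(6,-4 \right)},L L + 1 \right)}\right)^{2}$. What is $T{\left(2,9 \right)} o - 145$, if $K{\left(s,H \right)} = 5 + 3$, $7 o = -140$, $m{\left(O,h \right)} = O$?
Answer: $-4065$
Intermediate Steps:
$o = -20$ ($o = \frac{1}{7} \left(-140\right) = -20$)
$K{\left(s,H \right)} = 8$
$T{\left(L,V \right)} = 196$ ($T{\left(L,V \right)} = \left(6 + 8\right)^{2} = 14^{2} = 196$)
$T{\left(2,9 \right)} o - 145 = 196 \left(-20\right) - 145 = -3920 - 145 = -4065$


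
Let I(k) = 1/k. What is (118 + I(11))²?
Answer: 1687401/121 ≈ 13945.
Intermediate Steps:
(118 + I(11))² = (118 + 1/11)² = (1299/11)² = 1687401/121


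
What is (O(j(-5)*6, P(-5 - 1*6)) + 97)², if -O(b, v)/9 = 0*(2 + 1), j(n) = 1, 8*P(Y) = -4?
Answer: 9409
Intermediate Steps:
P(Y) = -½ (P(Y) = (⅛)*(-4) = -½)
O(b, v) = 0 (O(b, v) = -0*(2 + 1) = -0*3 = -9*0 = 0)
(O(j(-5)*6, P(-5 - 1*6)) + 97)² = (0 + 97)² = 97² = 9409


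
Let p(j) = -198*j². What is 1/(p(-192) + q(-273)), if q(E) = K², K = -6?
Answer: -1/7299036 ≈ -1.3700e-7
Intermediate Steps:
q(E) = 36 (q(E) = (-6)² = 36)
1/(p(-192) + q(-273)) = 1/(-198*(-192)² + 36) = 1/(-198*36864 + 36) = 1/(-7299072 + 36) = 1/(-7299036) = -1/7299036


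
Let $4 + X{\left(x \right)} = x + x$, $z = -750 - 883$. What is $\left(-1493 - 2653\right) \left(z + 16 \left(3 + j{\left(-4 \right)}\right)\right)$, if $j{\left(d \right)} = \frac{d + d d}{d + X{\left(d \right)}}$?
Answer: $6621162$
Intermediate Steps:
$z = -1633$ ($z = -750 - 883 = -1633$)
$X{\left(x \right)} = -4 + 2 x$ ($X{\left(x \right)} = -4 + \left(x + x\right) = -4 + 2 x$)
$j{\left(d \right)} = \frac{d + d^{2}}{-4 + 3 d}$ ($j{\left(d \right)} = \frac{d + d d}{d + \left(-4 + 2 d\right)} = \frac{d + d^{2}}{-4 + 3 d}$)
$\left(-1493 - 2653\right) \left(z + 16 \left(3 + j{\left(-4 \right)}\right)\right) = \left(-1493 - 2653\right) \left(-1633 + 16 \left(3 - \frac{4 \left(1 - 4\right)}{-4 + 3 \left(-4\right)}\right)\right) = - 4146 \left(-1633 + 16 \left(3 - 4 \frac{1}{-4 - 12} \left(-3\right)\right)\right) = - 4146 \left(-1633 + 16 \left(3 - 4 \frac{1}{-16} \left(-3\right)\right)\right) = - 4146 \left(-1633 + 16 \left(3 - \left(- \frac{1}{4}\right) \left(-3\right)\right)\right) = - 4146 \left(-1633 + 16 \left(3 - \frac{3}{4}\right)\right) = - 4146 \left(-1633 + 16 \cdot \frac{9}{4}\right) = - 4146 \left(-1633 + 36\right) = \left(-4146\right) \left(-1597\right) = 6621162$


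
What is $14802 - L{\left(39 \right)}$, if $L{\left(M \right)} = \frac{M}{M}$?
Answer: $14801$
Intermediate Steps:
$L{\left(M \right)} = 1$
$14802 - L{\left(39 \right)} = 14802 - 1 = 14801$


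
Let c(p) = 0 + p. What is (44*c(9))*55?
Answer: 21780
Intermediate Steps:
c(p) = p
(44*c(9))*55 = (44*9)*55 = 396*55 = 21780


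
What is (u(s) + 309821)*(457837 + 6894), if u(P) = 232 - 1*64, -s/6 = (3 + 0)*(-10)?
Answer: 144061497959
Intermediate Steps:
s = 180 (s = -6*(3 + 0)*(-10) = -18*(-10) = -6*(-30) = 180)
u(P) = 168 (u(P) = 232 - 64 = 168)
(u(s) + 309821)*(457837 + 6894) = (168 + 309821)*(457837 + 6894) = 309989*464731 = 144061497959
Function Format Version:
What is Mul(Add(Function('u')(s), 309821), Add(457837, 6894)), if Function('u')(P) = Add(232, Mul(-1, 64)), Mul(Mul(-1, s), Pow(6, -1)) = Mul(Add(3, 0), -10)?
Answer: 144061497959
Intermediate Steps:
s = 180 (s = Mul(-6, Mul(Add(3, 0), -10)) = Mul(-6, Mul(3, -10)) = Mul(-6, -30) = 180)
Function('u')(P) = 168 (Function('u')(P) = Add(232, -64) = 168)
Mul(Add(Function('u')(s), 309821), Add(457837, 6894)) = Mul(Add(168, 309821), Add(457837, 6894)) = Mul(309989, 464731) = 144061497959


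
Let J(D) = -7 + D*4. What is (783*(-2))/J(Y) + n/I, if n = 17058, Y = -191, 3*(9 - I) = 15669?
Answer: -277033/223333 ≈ -1.2404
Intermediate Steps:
I = -5214 (I = 9 - 1/3*15669 = 9 - 5223 = -5214)
J(D) = -7 + 4*D
(783*(-2))/J(Y) + n/I = (783*(-2))/(-7 + 4*(-191)) + 17058/(-5214) = -1566/(-7 - 764) + 17058*(-1/5214) = -1566/(-771) - 2843/869 = -1566*(-1/771) - 2843/869 = 522/257 - 2843/869 = -277033/223333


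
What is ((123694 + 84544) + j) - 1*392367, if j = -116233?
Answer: -300362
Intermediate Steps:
((123694 + 84544) + j) - 1*392367 = ((123694 + 84544) - 116233) - 1*392367 = (208238 - 116233) - 392367 = 92005 - 392367 = -300362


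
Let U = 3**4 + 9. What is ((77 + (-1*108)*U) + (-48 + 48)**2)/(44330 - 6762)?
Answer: -9643/37568 ≈ -0.25668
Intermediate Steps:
U = 90 (U = 81 + 9 = 90)
((77 + (-1*108)*U) + (-48 + 48)**2)/(44330 - 6762) = ((77 - 1*108*90) + (-48 + 48)**2)/(44330 - 6762) = ((77 - 108*90) + 0**2)/37568 = ((77 - 9720) + 0)*(1/37568) = (-9643 + 0)*(1/37568) = -9643*1/37568 = -9643/37568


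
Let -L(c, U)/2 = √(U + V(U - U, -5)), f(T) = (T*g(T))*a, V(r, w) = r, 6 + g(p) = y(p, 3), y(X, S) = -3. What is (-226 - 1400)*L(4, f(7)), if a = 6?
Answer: 9756*I*√42 ≈ 63226.0*I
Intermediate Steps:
g(p) = -9 (g(p) = -6 - 3 = -9)
f(T) = -54*T (f(T) = (T*(-9))*6 = -9*T*6 = -54*T)
L(c, U) = -2*√U (L(c, U) = -2*√(U + (U - U)) = -2*√(U + 0) = -2*√U)
(-226 - 1400)*L(4, f(7)) = (-226 - 1400)*(-2*3*I*√42) = -(-3252)*√(-378) = -(-3252)*3*I*√42 = -(-9756)*I*√42 = 9756*I*√42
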